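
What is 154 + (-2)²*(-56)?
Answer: -70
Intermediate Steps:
154 + (-2)²*(-56) = 154 + 4*(-56) = 154 - 224 = -70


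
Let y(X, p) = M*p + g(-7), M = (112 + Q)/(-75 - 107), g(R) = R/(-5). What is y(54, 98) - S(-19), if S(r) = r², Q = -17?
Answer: -26699/65 ≈ -410.75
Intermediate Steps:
g(R) = -R/5 (g(R) = R*(-⅕) = -R/5)
M = -95/182 (M = (112 - 17)/(-75 - 107) = 95/(-182) = 95*(-1/182) = -95/182 ≈ -0.52198)
y(X, p) = 7/5 - 95*p/182 (y(X, p) = -95*p/182 - ⅕*(-7) = -95*p/182 + 7/5 = 7/5 - 95*p/182)
y(54, 98) - S(-19) = (7/5 - 95/182*98) - 1*(-19)² = (7/5 - 665/13) - 1*361 = -3234/65 - 361 = -26699/65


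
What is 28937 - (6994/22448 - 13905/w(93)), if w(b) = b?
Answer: 10120370361/347944 ≈ 29086.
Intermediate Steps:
28937 - (6994/22448 - 13905/w(93)) = 28937 - (6994/22448 - 13905/93) = 28937 - (6994*(1/22448) - 13905*1/93) = 28937 - (3497/11224 - 4635/31) = 28937 - 1*(-51914833/347944) = 28937 + 51914833/347944 = 10120370361/347944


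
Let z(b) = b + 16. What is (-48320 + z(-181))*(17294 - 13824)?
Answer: -168242950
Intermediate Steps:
z(b) = 16 + b
(-48320 + z(-181))*(17294 - 13824) = (-48320 + (16 - 181))*(17294 - 13824) = (-48320 - 165)*3470 = -48485*3470 = -168242950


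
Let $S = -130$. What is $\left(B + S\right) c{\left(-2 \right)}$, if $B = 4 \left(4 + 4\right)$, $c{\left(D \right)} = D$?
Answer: $196$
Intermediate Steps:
$B = 32$ ($B = 4 \cdot 8 = 32$)
$\left(B + S\right) c{\left(-2 \right)} = \left(32 - 130\right) \left(-2\right) = \left(-98\right) \left(-2\right) = 196$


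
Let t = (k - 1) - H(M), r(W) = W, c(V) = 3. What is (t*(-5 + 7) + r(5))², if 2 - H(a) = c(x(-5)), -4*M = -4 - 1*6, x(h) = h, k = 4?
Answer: 169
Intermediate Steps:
M = 5/2 (M = -(-4 - 1*6)/4 = -(-4 - 6)/4 = -¼*(-10) = 5/2 ≈ 2.5000)
H(a) = -1 (H(a) = 2 - 1*3 = 2 - 3 = -1)
t = 4 (t = (4 - 1) - 1*(-1) = 3 + 1 = 4)
(t*(-5 + 7) + r(5))² = (4*(-5 + 7) + 5)² = (4*2 + 5)² = (8 + 5)² = 13² = 169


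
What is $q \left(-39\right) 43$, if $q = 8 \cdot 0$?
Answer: $0$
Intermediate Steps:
$q = 0$
$q \left(-39\right) 43 = 0 \left(-39\right) 43 = 0 \cdot 43 = 0$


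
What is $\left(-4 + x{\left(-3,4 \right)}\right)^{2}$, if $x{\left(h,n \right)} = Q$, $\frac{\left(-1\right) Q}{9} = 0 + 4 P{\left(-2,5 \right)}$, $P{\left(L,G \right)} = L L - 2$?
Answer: $5776$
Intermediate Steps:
$P{\left(L,G \right)} = -2 + L^{2}$ ($P{\left(L,G \right)} = L^{2} - 2 = -2 + L^{2}$)
$Q = -72$ ($Q = - 9 \left(0 + 4 \left(-2 + \left(-2\right)^{2}\right)\right) = - 9 \left(0 + 4 \left(-2 + 4\right)\right) = - 9 \left(0 + 4 \cdot 2\right) = - 9 \left(0 + 8\right) = \left(-9\right) 8 = -72$)
$x{\left(h,n \right)} = -72$
$\left(-4 + x{\left(-3,4 \right)}\right)^{2} = \left(-4 - 72\right)^{2} = \left(-76\right)^{2} = 5776$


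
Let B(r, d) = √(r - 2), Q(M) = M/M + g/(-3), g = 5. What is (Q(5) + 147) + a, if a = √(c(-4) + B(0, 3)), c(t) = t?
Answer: 439/3 + √(-4 + I*√2) ≈ 146.68 + 2.0301*I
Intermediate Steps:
Q(M) = -⅔ (Q(M) = M/M + 5/(-3) = 1 + 5*(-⅓) = 1 - 5/3 = -⅔)
B(r, d) = √(-2 + r)
a = √(-4 + I*√2) (a = √(-4 + √(-2 + 0)) = √(-4 + √(-2)) = √(-4 + I*√2) ≈ 0.34831 + 2.0301*I)
(Q(5) + 147) + a = (-⅔ + 147) + √(-4 + I*√2) = 439/3 + √(-4 + I*√2)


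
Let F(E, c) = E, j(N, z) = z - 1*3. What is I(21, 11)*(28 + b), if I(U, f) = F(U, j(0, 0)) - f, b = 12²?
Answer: 1720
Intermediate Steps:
j(N, z) = -3 + z (j(N, z) = z - 3 = -3 + z)
b = 144
I(U, f) = U - f
I(21, 11)*(28 + b) = (21 - 1*11)*(28 + 144) = (21 - 11)*172 = 10*172 = 1720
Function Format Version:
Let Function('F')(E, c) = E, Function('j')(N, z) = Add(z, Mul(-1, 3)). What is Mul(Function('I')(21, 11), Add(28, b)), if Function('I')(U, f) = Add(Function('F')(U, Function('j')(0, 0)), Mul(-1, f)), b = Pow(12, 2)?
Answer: 1720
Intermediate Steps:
Function('j')(N, z) = Add(-3, z) (Function('j')(N, z) = Add(z, -3) = Add(-3, z))
b = 144
Function('I')(U, f) = Add(U, Mul(-1, f))
Mul(Function('I')(21, 11), Add(28, b)) = Mul(Add(21, Mul(-1, 11)), Add(28, 144)) = Mul(Add(21, -11), 172) = Mul(10, 172) = 1720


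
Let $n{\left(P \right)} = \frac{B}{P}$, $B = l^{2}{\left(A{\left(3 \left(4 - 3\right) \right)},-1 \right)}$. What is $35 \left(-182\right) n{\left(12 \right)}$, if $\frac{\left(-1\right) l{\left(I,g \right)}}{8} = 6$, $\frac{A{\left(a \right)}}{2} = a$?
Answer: $-1223040$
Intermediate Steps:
$A{\left(a \right)} = 2 a$
$l{\left(I,g \right)} = -48$ ($l{\left(I,g \right)} = \left(-8\right) 6 = -48$)
$B = 2304$ ($B = \left(-48\right)^{2} = 2304$)
$n{\left(P \right)} = \frac{2304}{P}$
$35 \left(-182\right) n{\left(12 \right)} = 35 \left(-182\right) \frac{2304}{12} = - 6370 \cdot 2304 \cdot \frac{1}{12} = \left(-6370\right) 192 = -1223040$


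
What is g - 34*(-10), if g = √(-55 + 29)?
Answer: 340 + I*√26 ≈ 340.0 + 5.099*I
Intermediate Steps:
g = I*√26 (g = √(-26) = I*√26 ≈ 5.099*I)
g - 34*(-10) = I*√26 - 34*(-10) = I*√26 + 340 = 340 + I*√26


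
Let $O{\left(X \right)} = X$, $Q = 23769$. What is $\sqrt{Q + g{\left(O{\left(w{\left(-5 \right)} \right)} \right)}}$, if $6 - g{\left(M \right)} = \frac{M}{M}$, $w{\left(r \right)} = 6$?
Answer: $\sqrt{23774} \approx 154.19$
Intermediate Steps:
$g{\left(M \right)} = 5$ ($g{\left(M \right)} = 6 - \frac{M}{M} = 6 - 1 = 5$)
$\sqrt{Q + g{\left(O{\left(w{\left(-5 \right)} \right)} \right)}} = \sqrt{23769 + 5} = \sqrt{23774}$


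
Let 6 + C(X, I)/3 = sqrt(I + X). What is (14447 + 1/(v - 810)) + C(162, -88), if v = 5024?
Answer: 60803807/4214 + 3*sqrt(74) ≈ 14455.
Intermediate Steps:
C(X, I) = -18 + 3*sqrt(I + X)
(14447 + 1/(v - 810)) + C(162, -88) = (14447 + 1/(5024 - 810)) + (-18 + 3*sqrt(-88 + 162)) = (14447 + 1/4214) + (-18 + 3*sqrt(74)) = 60879659/4214 + (-18 + 3*sqrt(74)) = 60803807/4214 + 3*sqrt(74)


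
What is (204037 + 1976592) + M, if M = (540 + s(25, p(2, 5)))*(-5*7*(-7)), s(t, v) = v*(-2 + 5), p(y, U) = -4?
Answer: 2309989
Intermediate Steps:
s(t, v) = 3*v (s(t, v) = v*3 = 3*v)
M = 129360 (M = (540 + 3*(-4))*(-5*7*(-7)) = (540 - 12)*(-35*(-7)) = 528*245 = 129360)
(204037 + 1976592) + M = (204037 + 1976592) + 129360 = 2180629 + 129360 = 2309989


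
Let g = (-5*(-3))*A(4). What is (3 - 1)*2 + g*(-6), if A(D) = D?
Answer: -356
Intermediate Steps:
g = 60 (g = -5*(-3)*4 = 15*4 = 60)
(3 - 1)*2 + g*(-6) = (3 - 1)*2 + 60*(-6) = 2*2 - 360 = 4 - 360 = -356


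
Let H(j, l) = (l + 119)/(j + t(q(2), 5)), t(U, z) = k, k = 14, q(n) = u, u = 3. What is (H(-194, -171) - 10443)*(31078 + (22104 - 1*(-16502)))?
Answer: -10915348216/15 ≈ -7.2769e+8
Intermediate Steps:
q(n) = 3
t(U, z) = 14
H(j, l) = (119 + l)/(14 + j) (H(j, l) = (l + 119)/(j + 14) = (119 + l)/(14 + j))
(H(-194, -171) - 10443)*(31078 + (22104 - 1*(-16502))) = ((119 - 171)/(14 - 194) - 10443)*(31078 + (22104 - 1*(-16502))) = (-52/(-180) - 10443)*(31078 + (22104 + 16502)) = (-1/180*(-52) - 10443)*(31078 + 38606) = (13/45 - 10443)*69684 = -469922/45*69684 = -10915348216/15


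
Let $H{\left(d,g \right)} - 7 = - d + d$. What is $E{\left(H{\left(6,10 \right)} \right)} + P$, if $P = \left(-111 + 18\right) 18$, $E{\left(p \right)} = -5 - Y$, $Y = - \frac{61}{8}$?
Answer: $- \frac{13371}{8} \approx -1671.4$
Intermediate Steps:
$H{\left(d,g \right)} = 7$ ($H{\left(d,g \right)} = 7 + \left(- d + d\right) = 7 + 0 = 7$)
$Y = - \frac{61}{8}$ ($Y = \left(-61\right) \frac{1}{8} = - \frac{61}{8} \approx -7.625$)
$E{\left(p \right)} = \frac{21}{8}$ ($E{\left(p \right)} = -5 - - \frac{61}{8} = -5 + \frac{61}{8} = \frac{21}{8}$)
$P = -1674$ ($P = \left(-93\right) 18 = -1674$)
$E{\left(H{\left(6,10 \right)} \right)} + P = \frac{21}{8} - 1674 = - \frac{13371}{8}$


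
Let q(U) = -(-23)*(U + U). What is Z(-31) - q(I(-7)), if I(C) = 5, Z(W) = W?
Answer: -261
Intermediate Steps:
q(U) = 46*U (q(U) = -(-23)*2*U = -(-46)*U = 46*U)
Z(-31) - q(I(-7)) = -31 - 46*5 = -31 - 1*230 = -31 - 230 = -261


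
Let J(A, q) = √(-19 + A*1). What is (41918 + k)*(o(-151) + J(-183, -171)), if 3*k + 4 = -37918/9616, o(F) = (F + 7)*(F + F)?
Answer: 1095511718292/601 + 604587041*I*√202/14424 ≈ 1.8228e+9 + 5.9573e+5*I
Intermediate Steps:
o(F) = 2*F*(7 + F) (o(F) = (7 + F)*(2*F) = 2*F*(7 + F))
J(A, q) = √(-19 + A)
k = -38191/14424 (k = -4/3 + (-37918/9616)/3 = -4/3 + (-37918*1/9616)/3 = -4/3 + (⅓)*(-18959/4808) = -4/3 - 18959/14424 = -38191/14424 ≈ -2.6477)
(41918 + k)*(o(-151) + J(-183, -171)) = (41918 - 38191/14424)*(2*(-151)*(7 - 151) + √(-19 - 183)) = 604587041*(2*(-151)*(-144) + √(-202))/14424 = 604587041*(43488 + I*√202)/14424 = 1095511718292/601 + 604587041*I*√202/14424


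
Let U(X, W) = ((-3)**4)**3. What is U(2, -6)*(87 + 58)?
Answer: 77058945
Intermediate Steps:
U(X, W) = 531441 (U(X, W) = 81**3 = 531441)
U(2, -6)*(87 + 58) = 531441*(87 + 58) = 531441*145 = 77058945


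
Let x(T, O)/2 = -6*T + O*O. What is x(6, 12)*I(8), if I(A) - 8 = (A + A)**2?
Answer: 57024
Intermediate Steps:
x(T, O) = -12*T + 2*O**2 (x(T, O) = 2*(-6*T + O*O) = 2*(-6*T + O**2) = 2*(O**2 - 6*T) = -12*T + 2*O**2)
I(A) = 8 + 4*A**2 (I(A) = 8 + (A + A)**2 = 8 + (2*A)**2 = 8 + 4*A**2)
x(6, 12)*I(8) = (-12*6 + 2*12**2)*(8 + 4*8**2) = (-72 + 2*144)*(8 + 4*64) = (-72 + 288)*(8 + 256) = 216*264 = 57024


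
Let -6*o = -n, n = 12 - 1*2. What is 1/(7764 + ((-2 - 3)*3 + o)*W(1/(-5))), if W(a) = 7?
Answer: 3/23012 ≈ 0.00013037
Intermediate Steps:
n = 10 (n = 12 - 2 = 10)
o = 5/3 (o = -(-1)*10/6 = -1/6*(-10) = 5/3 ≈ 1.6667)
1/(7764 + ((-2 - 3)*3 + o)*W(1/(-5))) = 1/(7764 + ((-2 - 3)*3 + 5/3)*7) = 1/(7764 + (-5*3 + 5/3)*7) = 1/(7764 + (-15 + 5/3)*7) = 1/(7764 - 40/3*7) = 1/(7764 - 280/3) = 1/(23012/3) = 3/23012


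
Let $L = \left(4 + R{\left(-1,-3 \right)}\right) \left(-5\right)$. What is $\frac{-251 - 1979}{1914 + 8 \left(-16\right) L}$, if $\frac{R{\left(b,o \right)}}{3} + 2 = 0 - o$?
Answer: $- \frac{1115}{3197} \approx -0.34876$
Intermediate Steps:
$R{\left(b,o \right)} = -6 - 3 o$ ($R{\left(b,o \right)} = -6 + 3 \left(0 - o\right) = -6 + 3 \left(- o\right) = -6 - 3 o$)
$L = -35$ ($L = \left(4 - -3\right) \left(-5\right) = \left(4 + \left(-6 + 9\right)\right) \left(-5\right) = \left(4 + 3\right) \left(-5\right) = 7 \left(-5\right) = -35$)
$\frac{-251 - 1979}{1914 + 8 \left(-16\right) L} = \frac{-251 - 1979}{1914 + 8 \left(-16\right) \left(-35\right)} = - \frac{2230}{1914 - -4480} = - \frac{2230}{1914 + 4480} = - \frac{2230}{6394} = \left(-2230\right) \frac{1}{6394} = - \frac{1115}{3197}$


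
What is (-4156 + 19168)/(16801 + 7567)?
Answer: 3753/6092 ≈ 0.61605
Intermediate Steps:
(-4156 + 19168)/(16801 + 7567) = 15012/24368 = 15012*(1/24368) = 3753/6092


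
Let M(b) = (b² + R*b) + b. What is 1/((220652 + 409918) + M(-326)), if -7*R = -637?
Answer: 1/706854 ≈ 1.4147e-6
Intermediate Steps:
R = 91 (R = -⅐*(-637) = 91)
M(b) = b² + 92*b (M(b) = (b² + 91*b) + b = b² + 92*b)
1/((220652 + 409918) + M(-326)) = 1/((220652 + 409918) - 326*(92 - 326)) = 1/(630570 - 326*(-234)) = 1/(630570 + 76284) = 1/706854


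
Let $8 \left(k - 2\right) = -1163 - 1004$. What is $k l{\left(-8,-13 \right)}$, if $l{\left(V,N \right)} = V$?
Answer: $2151$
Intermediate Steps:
$k = - \frac{2151}{8}$ ($k = 2 + \frac{-1163 - 1004}{8} = 2 + \frac{1}{8} \left(-2167\right) = 2 - \frac{2167}{8} = - \frac{2151}{8} \approx -268.88$)
$k l{\left(-8,-13 \right)} = \left(- \frac{2151}{8}\right) \left(-8\right) = 2151$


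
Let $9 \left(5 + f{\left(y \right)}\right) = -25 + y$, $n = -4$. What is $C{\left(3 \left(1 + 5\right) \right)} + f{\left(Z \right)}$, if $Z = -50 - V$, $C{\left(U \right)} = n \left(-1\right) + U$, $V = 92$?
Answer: $- \frac{14}{9} \approx -1.5556$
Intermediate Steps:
$C{\left(U \right)} = 4 + U$ ($C{\left(U \right)} = \left(-4\right) \left(-1\right) + U = 4 + U$)
$Z = -142$ ($Z = -50 - 92 = -142$)
$f{\left(y \right)} = - \frac{70}{9} + \frac{y}{9}$ ($f{\left(y \right)} = -5 + \frac{-25 + y}{9} = -5 + \left(- \frac{25}{9} + \frac{y}{9}\right) = - \frac{70}{9} + \frac{y}{9}$)
$C{\left(3 \left(1 + 5\right) \right)} + f{\left(Z \right)} = \left(4 + 3 \left(1 + 5\right)\right) + \left(- \frac{70}{9} + \frac{1}{9} \left(-142\right)\right) = \left(4 + 3 \cdot 6\right) - \frac{212}{9} = \left(4 + 18\right) - \frac{212}{9} = 22 - \frac{212}{9} = - \frac{14}{9}$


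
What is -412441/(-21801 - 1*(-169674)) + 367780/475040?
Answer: -7077062035/3512279496 ≈ -2.0149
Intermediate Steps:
-412441/(-21801 - 1*(-169674)) + 367780/475040 = -412441/(-21801 + 169674) + 367780*(1/475040) = -412441/147873 + 18389/23752 = -7077062035/3512279496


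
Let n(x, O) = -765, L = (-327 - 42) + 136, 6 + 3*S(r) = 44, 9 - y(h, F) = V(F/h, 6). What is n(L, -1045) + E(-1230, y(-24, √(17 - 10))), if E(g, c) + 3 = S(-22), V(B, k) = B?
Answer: -2266/3 ≈ -755.33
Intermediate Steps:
y(h, F) = 9 - F/h
S(r) = 38/3 (S(r) = -2 + (⅓)*44 = -2 + 44/3 = 38/3)
E(g, c) = 29/3 (E(g, c) = -3 + 38/3 = 29/3)
L = -233 (L = -369 + 136 = -233)
n(L, -1045) + E(-1230, y(-24, √(17 - 10))) = -765 + 29/3 = -2266/3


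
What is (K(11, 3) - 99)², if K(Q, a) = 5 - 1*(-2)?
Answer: 8464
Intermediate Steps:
K(Q, a) = 7 (K(Q, a) = 5 + 2 = 7)
(K(11, 3) - 99)² = (7 - 99)² = (-92)² = 8464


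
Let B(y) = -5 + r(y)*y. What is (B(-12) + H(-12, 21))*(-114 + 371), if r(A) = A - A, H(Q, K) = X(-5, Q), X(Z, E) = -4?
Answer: -2313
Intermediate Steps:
H(Q, K) = -4
r(A) = 0
B(y) = -5 (B(y) = -5 + 0*y = -5 + 0 = -5)
(B(-12) + H(-12, 21))*(-114 + 371) = (-5 - 4)*(-114 + 371) = -9*257 = -2313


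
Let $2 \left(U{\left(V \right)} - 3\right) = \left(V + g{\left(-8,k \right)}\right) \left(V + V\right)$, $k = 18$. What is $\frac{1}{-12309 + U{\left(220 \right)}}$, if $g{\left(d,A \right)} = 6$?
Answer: $\frac{1}{37414} \approx 2.6728 \cdot 10^{-5}$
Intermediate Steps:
$U{\left(V \right)} = 3 + V \left(6 + V\right)$ ($U{\left(V \right)} = 3 + \frac{\left(V + 6\right) \left(V + V\right)}{2} = 3 + \frac{\left(6 + V\right) 2 V}{2} = 3 + \frac{2 V \left(6 + V\right)}{2} = 3 + V \left(6 + V\right)$)
$\frac{1}{-12309 + U{\left(220 \right)}} = \frac{1}{-12309 + \left(3 + 220^{2} + 6 \cdot 220\right)} = \frac{1}{-12309 + \left(3 + 48400 + 1320\right)} = \frac{1}{-12309 + 49723} = \frac{1}{37414}$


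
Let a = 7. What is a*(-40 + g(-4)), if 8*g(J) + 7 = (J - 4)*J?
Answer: -2065/8 ≈ -258.13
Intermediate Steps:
g(J) = -7/8 + J*(-4 + J)/8 (g(J) = -7/8 + ((J - 4)*J)/8 = -7/8 + ((-4 + J)*J)/8 = -7/8 + (J*(-4 + J))/8 = -7/8 + J*(-4 + J)/8)
a*(-40 + g(-4)) = 7*(-40 + (-7/8 - ½*(-4) + (⅛)*(-4)²)) = 7*(-40 + (-7/8 + 2 + (⅛)*16)) = 7*(-40 + (-7/8 + 2 + 2)) = 7*(-40 + 25/8) = 7*(-295/8) = -2065/8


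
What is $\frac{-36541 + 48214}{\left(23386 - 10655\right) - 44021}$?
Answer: $- \frac{3891}{10430} \approx -0.37306$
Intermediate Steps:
$\frac{-36541 + 48214}{\left(23386 - 10655\right) - 44021} = \frac{11673}{\left(23386 - 10655\right) - 44021} = \frac{11673}{12731 - 44021} = \frac{11673}{-31290} = 11673 \left(- \frac{1}{31290}\right) = - \frac{3891}{10430}$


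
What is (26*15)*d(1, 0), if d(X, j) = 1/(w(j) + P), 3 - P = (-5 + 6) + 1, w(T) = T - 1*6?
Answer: -78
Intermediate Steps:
w(T) = -6 + T (w(T) = T - 6 = -6 + T)
P = 1 (P = 3 - ((-5 + 6) + 1) = 3 - (1 + 1) = 3 - 1*2 = 3 - 2 = 1)
d(X, j) = 1/(-5 + j) (d(X, j) = 1/((-6 + j) + 1) = 1/(-5 + j))
(26*15)*d(1, 0) = (26*15)/(-5 + 0) = 390/(-5) = 390*(-⅕) = -78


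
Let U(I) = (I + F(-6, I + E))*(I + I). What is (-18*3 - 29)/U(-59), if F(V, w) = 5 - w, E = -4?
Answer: 83/1062 ≈ 0.078154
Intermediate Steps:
U(I) = 18*I (U(I) = (I + (5 - (I - 4)))*(I + I) = (I + (5 - (-4 + I)))*(2*I) = (I + (5 + (4 - I)))*(2*I) = (I + (9 - I))*(2*I) = 9*(2*I) = 18*I)
(-18*3 - 29)/U(-59) = (-18*3 - 29)/((18*(-59))) = (-54 - 29)/(-1062) = -83*(-1/1062) = 83/1062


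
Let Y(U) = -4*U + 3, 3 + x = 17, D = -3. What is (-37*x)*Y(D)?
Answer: -7770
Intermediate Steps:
x = 14 (x = -3 + 17 = 14)
Y(U) = 3 - 4*U
(-37*x)*Y(D) = (-37*14)*(3 - 4*(-3)) = -518*(3 + 12) = -518*15 = -7770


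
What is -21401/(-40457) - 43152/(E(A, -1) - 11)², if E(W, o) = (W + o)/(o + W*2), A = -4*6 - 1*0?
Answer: -1046503213867/2672144393 ≈ -391.63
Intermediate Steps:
A = -24 (A = -24 + 0 = -24)
E(W, o) = (W + o)/(o + 2*W)
-21401/(-40457) - 43152/(E(A, -1) - 11)² = -21401/(-40457) - 43152/((-24 - 1)/(-1 + 2*(-24)) - 11)² = -21401*(-1/40457) - 43152/(-25/(-1 - 48) - 11)² = 21401/40457 - 43152/(-25/(-49) - 11)² = 21401/40457 - 43152/(-1/49*(-25) - 11)² = 21401/40457 - 43152/(25/49 - 11)² = 21401/40457 - 43152/((-514/49)²) = 21401/40457 - 43152/264196/2401 = 21401/40457 - 43152*2401/264196 = 21401/40457 - 25901988/66049 = -1046503213867/2672144393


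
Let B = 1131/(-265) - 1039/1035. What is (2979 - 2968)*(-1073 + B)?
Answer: -650634589/54855 ≈ -11861.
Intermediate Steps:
B = -289184/54855 (B = 1131*(-1/265) - 1039*1/1035 = -1131/265 - 1039/1035 = -289184/54855 ≈ -5.2718)
(2979 - 2968)*(-1073 + B) = (2979 - 2968)*(-1073 - 289184/54855) = 11*(-59148599/54855) = -650634589/54855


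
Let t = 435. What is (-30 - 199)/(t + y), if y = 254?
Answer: -229/689 ≈ -0.33237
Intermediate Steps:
(-30 - 199)/(t + y) = (-30 - 199)/(435 + 254) = -229/689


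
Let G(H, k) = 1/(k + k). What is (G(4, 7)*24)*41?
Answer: 492/7 ≈ 70.286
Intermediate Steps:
G(H, k) = 1/(2*k)
(G(4, 7)*24)*41 = (((½)/7)*24)*41 = (((½)*(⅐))*24)*41 = ((1/14)*24)*41 = (12/7)*41 = 492/7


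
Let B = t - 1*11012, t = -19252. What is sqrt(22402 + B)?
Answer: I*sqrt(7862) ≈ 88.668*I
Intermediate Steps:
B = -30264 (B = -19252 - 1*11012 = -19252 - 11012 = -30264)
sqrt(22402 + B) = sqrt(22402 - 30264) = sqrt(-7862) = I*sqrt(7862)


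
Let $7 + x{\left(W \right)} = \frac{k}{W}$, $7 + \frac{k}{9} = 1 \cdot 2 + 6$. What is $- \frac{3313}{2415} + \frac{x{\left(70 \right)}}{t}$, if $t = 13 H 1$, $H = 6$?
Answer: $- \frac{4701}{3220} \approx -1.4599$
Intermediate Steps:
$k = 9$ ($k = -63 + 9 \left(1 \cdot 2 + 6\right) = -63 + 9 \left(2 + 6\right) = -63 + 9 \cdot 8 = -63 + 72 = 9$)
$x{\left(W \right)} = -7 + \frac{9}{W}$
$t = 78$ ($t = 13 \cdot 6 \cdot 1 = 78 \cdot 1 = 78$)
$- \frac{3313}{2415} + \frac{x{\left(70 \right)}}{t} = - \frac{3313}{2415} + \frac{-7 + \frac{9}{70}}{78} = \left(-3313\right) \frac{1}{2415} + \left(-7 + 9 \cdot \frac{1}{70}\right) \frac{1}{78} = - \frac{3313}{2415} + \left(-7 + \frac{9}{70}\right) \frac{1}{78} = - \frac{3313}{2415} - \frac{37}{420} = - \frac{4701}{3220}$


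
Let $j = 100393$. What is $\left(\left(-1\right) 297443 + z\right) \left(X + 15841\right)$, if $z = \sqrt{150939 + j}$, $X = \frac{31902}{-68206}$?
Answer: $- \frac{160681585468696}{34103} + \frac{1080419344 \sqrt{62833}}{34103} \approx -4.7037 \cdot 10^{9}$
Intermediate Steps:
$X = - \frac{15951}{34103}$ ($X = 31902 \left(- \frac{1}{68206}\right) = - \frac{15951}{34103} \approx -0.46773$)
$z = 2 \sqrt{62833}$ ($z = \sqrt{150939 + 100393} = \sqrt{251332} = 2 \sqrt{62833} \approx 501.33$)
$\left(\left(-1\right) 297443 + z\right) \left(X + 15841\right) = \left(\left(-1\right) 297443 + 2 \sqrt{62833}\right) \left(- \frac{15951}{34103} + 15841\right) = \left(-297443 + 2 \sqrt{62833}\right) \frac{540209672}{34103} = - \frac{160681585468696}{34103} + \frac{1080419344 \sqrt{62833}}{34103}$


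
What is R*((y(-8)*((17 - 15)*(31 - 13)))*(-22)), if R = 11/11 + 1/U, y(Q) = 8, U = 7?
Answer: -50688/7 ≈ -7241.1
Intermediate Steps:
R = 8/7 (R = 11/11 + 1/7 = 11*(1/11) + 1*(⅐) = 1 + ⅐ = 8/7 ≈ 1.1429)
R*((y(-8)*((17 - 15)*(31 - 13)))*(-22)) = 8*((8*((17 - 15)*(31 - 13)))*(-22))/7 = 8*((8*(2*18))*(-22))/7 = 8*((8*36)*(-22))/7 = 8*(288*(-22))/7 = (8/7)*(-6336) = -50688/7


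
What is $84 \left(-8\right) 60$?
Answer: $-40320$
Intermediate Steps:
$84 \left(-8\right) 60 = \left(-672\right) 60 = -40320$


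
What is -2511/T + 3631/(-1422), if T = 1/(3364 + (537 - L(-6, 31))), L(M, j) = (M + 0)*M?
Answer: -13800534961/1422 ≈ -9.7050e+6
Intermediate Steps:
L(M, j) = M² (L(M, j) = M*M = M²)
T = 1/3865 (T = 1/(3364 + (537 - 1*(-6)²)) = 1/(3364 + (537 - 1*36)) = 1/(3364 + (537 - 36)) = 1/(3364 + 501) = 1/3865 ≈ 0.00025873)
-2511/T + 3631/(-1422) = -2511/1/3865 + 3631/(-1422) = -2511*3865 + 3631*(-1/1422) = -9705015 - 3631/1422 = -13800534961/1422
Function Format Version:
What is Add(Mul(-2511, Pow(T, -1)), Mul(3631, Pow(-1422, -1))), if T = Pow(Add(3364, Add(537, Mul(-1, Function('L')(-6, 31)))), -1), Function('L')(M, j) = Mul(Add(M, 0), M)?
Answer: Rational(-13800534961, 1422) ≈ -9.7050e+6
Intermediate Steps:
Function('L')(M, j) = Pow(M, 2) (Function('L')(M, j) = Mul(M, M) = Pow(M, 2))
T = Rational(1, 3865) (T = Pow(Add(3364, Add(537, Mul(-1, Pow(-6, 2)))), -1) = Pow(Add(3364, Add(537, Mul(-1, 36))), -1) = Pow(Add(3364, Add(537, -36)), -1) = Pow(Add(3364, 501), -1) = Pow(3865, -1) = Rational(1, 3865) ≈ 0.00025873)
Add(Mul(-2511, Pow(T, -1)), Mul(3631, Pow(-1422, -1))) = Add(Mul(-2511, Pow(Rational(1, 3865), -1)), Mul(3631, Pow(-1422, -1))) = Add(Mul(-2511, 3865), Mul(3631, Rational(-1, 1422))) = Add(-9705015, Rational(-3631, 1422)) = Rational(-13800534961, 1422)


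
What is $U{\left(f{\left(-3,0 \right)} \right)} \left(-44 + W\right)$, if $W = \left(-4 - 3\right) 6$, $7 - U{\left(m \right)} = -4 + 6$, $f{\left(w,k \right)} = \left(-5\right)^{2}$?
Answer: $-430$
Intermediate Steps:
$f{\left(w,k \right)} = 25$
$U{\left(m \right)} = 5$ ($U{\left(m \right)} = 7 - \left(-4 + 6\right) = 7 - 2 = 5$)
$W = -42$ ($W = \left(-7\right) 6 = -42$)
$U{\left(f{\left(-3,0 \right)} \right)} \left(-44 + W\right) = 5 \left(-44 - 42\right) = 5 \left(-86\right) = -430$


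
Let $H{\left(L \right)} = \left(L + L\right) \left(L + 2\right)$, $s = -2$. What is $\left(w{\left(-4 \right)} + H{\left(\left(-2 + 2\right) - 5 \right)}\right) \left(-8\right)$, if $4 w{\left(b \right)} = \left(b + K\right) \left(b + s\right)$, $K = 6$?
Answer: $-216$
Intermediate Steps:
$H{\left(L \right)} = 2 L \left(2 + L\right)$
$w{\left(b \right)} = \frac{\left(-2 + b\right) \left(6 + b\right)}{4}$ ($w{\left(b \right)} = \frac{\left(b + 6\right) \left(b - 2\right)}{4} = \frac{\left(6 + b\right) \left(-2 + b\right)}{4} = \frac{\left(-2 + b\right) \left(6 + b\right)}{4}$)
$\left(w{\left(-4 \right)} + H{\left(\left(-2 + 2\right) - 5 \right)}\right) \left(-8\right) = \left(\left(-3 - 4 + \frac{\left(-4\right)^{2}}{4}\right) + 2 \left(\left(-2 + 2\right) - 5\right) \left(2 + \left(\left(-2 + 2\right) - 5\right)\right)\right) \left(-8\right) = \left(\left(-3 - 4 + \frac{1}{4} \cdot 16\right) + 2 \left(0 - 5\right) \left(2 + \left(0 - 5\right)\right)\right) \left(-8\right) = \left(\left(-3 - 4 + 4\right) + 2 \left(-5\right) \left(2 - 5\right)\right) \left(-8\right) = \left(-3 + 2 \left(-5\right) \left(-3\right)\right) \left(-8\right) = \left(-3 + 30\right) \left(-8\right) = 27 \left(-8\right) = -216$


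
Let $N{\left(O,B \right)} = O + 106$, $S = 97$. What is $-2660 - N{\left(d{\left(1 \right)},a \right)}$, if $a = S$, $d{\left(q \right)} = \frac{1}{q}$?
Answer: $-2767$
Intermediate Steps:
$a = 97$
$N{\left(O,B \right)} = 106 + O$
$-2660 - N{\left(d{\left(1 \right)},a \right)} = -2660 - \left(106 + 1^{-1}\right) = -2660 - \left(106 + 1\right) = -2660 - 107 = -2767$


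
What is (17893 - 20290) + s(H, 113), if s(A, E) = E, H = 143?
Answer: -2284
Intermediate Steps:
(17893 - 20290) + s(H, 113) = (17893 - 20290) + 113 = -2397 + 113 = -2284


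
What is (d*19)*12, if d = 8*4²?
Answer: 29184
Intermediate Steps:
d = 128 (d = 8*16 = 128)
(d*19)*12 = (128*19)*12 = 2432*12 = 29184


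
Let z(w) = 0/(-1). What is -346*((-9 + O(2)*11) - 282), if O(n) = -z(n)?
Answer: 100686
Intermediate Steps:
z(w) = 0 (z(w) = 0*(-1) = 0)
O(n) = 0 (O(n) = -1*0 = 0)
-346*((-9 + O(2)*11) - 282) = -346*((-9 + 0*11) - 282) = -346*((-9 + 0) - 282) = -346*(-9 - 282) = -346*(-291) = 100686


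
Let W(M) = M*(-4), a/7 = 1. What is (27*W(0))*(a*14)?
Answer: 0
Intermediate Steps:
a = 7 (a = 7*1 = 7)
W(M) = -4*M
(27*W(0))*(a*14) = (27*(-4*0))*(7*14) = (27*0)*98 = 0*98 = 0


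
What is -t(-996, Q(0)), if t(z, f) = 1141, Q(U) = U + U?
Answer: -1141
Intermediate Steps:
Q(U) = 2*U
-t(-996, Q(0)) = -1*1141 = -1141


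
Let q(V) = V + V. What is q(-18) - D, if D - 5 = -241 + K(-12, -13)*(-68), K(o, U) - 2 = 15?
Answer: 1356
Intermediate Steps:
K(o, U) = 17 (K(o, U) = 2 + 15 = 17)
q(V) = 2*V
D = -1392 (D = 5 + (-241 + 17*(-68)) = 5 + (-241 - 1156) = 5 - 1397 = -1392)
q(-18) - D = 2*(-18) - 1*(-1392) = -36 + 1392 = 1356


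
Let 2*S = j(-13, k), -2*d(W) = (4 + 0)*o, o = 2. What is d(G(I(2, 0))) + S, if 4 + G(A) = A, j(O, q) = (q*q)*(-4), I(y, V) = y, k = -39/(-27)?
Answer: -662/81 ≈ -8.1728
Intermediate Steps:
k = 13/9 (k = -39*(-1/27) = 13/9 ≈ 1.4444)
j(O, q) = -4*q² (j(O, q) = q²*(-4) = -4*q²)
G(A) = -4 + A
d(W) = -4 (d(W) = -(4 + 0)*2/2 = -2*2 = -½*8 = -4)
S = -338/81 (S = (-4*(13/9)²)/2 = (-4*169/81)/2 = (½)*(-676/81) = -338/81 ≈ -4.1728)
d(G(I(2, 0))) + S = -4 - 338/81 = -662/81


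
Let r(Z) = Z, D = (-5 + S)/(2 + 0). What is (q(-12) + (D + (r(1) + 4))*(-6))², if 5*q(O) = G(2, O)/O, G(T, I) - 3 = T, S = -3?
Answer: 5329/144 ≈ 37.007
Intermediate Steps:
G(T, I) = 3 + T
q(O) = 1/O (q(O) = ((3 + 2)/O)/5 = (5/O)/5 = 1/O)
D = -4 (D = (-5 - 3)/(2 + 0) = -8/2 = -8*½ = -4)
(q(-12) + (D + (r(1) + 4))*(-6))² = (1/(-12) + (-4 + (1 + 4))*(-6))² = (-1/12 + (-4 + 5)*(-6))² = (-1/12 + 1*(-6))² = (-1/12 - 6)² = (-73/12)² = 5329/144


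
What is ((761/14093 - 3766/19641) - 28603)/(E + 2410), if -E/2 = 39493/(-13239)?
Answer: -8734834106882097/737788413632524 ≈ -11.839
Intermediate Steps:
E = 78986/13239 (E = -78986/(-13239) = -78986*(-1)/13239 = -2*(-39493/13239) = 78986/13239 ≈ 5.9662)
((761/14093 - 3766/19641) - 28603)/(E + 2410) = ((761/14093 - 3766/19641) - 28603)/(78986/13239 + 2410) = ((761*(1/14093) - 3766*1/19641) - 28603)/(31984976/13239) = ((761/14093 - 3766/19641) - 28603)*(13239/31984976) = (-38127437/276800613 - 28603)*(13239/31984976) = -7917366061076/276800613*13239/31984976 = -8734834106882097/737788413632524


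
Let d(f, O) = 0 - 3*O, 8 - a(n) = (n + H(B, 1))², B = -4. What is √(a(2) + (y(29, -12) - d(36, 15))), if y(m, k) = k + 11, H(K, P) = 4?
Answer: 4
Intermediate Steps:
y(m, k) = 11 + k
a(n) = 8 - (4 + n)² (a(n) = 8 - (n + 4)² = 8 - (4 + n)²)
d(f, O) = -3*O
√(a(2) + (y(29, -12) - d(36, 15))) = √((8 - (4 + 2)²) + ((11 - 12) - (-3)*15)) = √((8 - 1*6²) + (-1 - 1*(-45))) = √((8 - 1*36) + (-1 + 45)) = √((8 - 36) + 44) = √(-28 + 44) = √16 = 4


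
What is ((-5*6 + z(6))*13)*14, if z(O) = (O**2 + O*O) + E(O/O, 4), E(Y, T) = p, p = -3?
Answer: 7098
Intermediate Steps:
E(Y, T) = -3
z(O) = -3 + 2*O**2 (z(O) = (O**2 + O*O) - 3 = (O**2 + O**2) - 3 = 2*O**2 - 3 = -3 + 2*O**2)
((-5*6 + z(6))*13)*14 = ((-5*6 + (-3 + 2*6**2))*13)*14 = ((-30 + (-3 + 2*36))*13)*14 = ((-30 + (-3 + 72))*13)*14 = ((-30 + 69)*13)*14 = (39*13)*14 = 507*14 = 7098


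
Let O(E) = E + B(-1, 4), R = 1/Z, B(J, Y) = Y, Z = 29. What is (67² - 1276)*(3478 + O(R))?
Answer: 324445527/29 ≈ 1.1188e+7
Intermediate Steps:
R = 1/29 ≈ 0.034483
O(E) = 4 + E (O(E) = E + 4 = 4 + E)
(67² - 1276)*(3478 + O(R)) = (67² - 1276)*(3478 + (4 + 1/29)) = (4489 - 1276)*(3478 + 117/29) = 3213*(100979/29) = 324445527/29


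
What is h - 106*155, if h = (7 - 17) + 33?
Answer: -16407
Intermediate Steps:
h = 23 (h = -10 + 33 = 23)
h - 106*155 = 23 - 106*155 = 23 - 16430 = -16407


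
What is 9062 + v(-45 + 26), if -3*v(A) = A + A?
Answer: 27224/3 ≈ 9074.7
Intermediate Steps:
v(A) = -2*A/3 (v(A) = -(A + A)/3 = -2*A/3)
9062 + v(-45 + 26) = 9062 - 2*(-45 + 26)/3 = 9062 - ⅔*(-19) = 9062 + 38/3 = 27224/3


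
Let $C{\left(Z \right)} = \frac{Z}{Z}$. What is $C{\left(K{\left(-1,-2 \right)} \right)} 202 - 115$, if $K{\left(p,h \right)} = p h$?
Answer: $87$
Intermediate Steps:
$K{\left(p,h \right)} = h p$
$C{\left(Z \right)} = 1$
$C{\left(K{\left(-1,-2 \right)} \right)} 202 - 115 = 1 \cdot 202 - 115 = 202 - 115 = 87$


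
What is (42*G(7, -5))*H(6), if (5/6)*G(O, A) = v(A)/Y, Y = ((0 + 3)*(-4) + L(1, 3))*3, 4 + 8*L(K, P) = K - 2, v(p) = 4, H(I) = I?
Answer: -16128/505 ≈ -31.937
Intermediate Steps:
L(K, P) = -3/4 + K/8 (L(K, P) = -1/2 + (K - 2)/8 = -1/2 + (-2 + K)/8 = -1/2 + (-1/4 + K/8) = -3/4 + K/8)
Y = -303/8 (Y = ((0 + 3)*(-4) + (-3/4 + (1/8)*1))*3 = (3*(-4) + (-3/4 + 1/8))*3 = (-12 - 5/8)*3 = -101/8*3 = -303/8 ≈ -37.875)
G(O, A) = -64/505 (G(O, A) = 6*(4/(-303/8))/5 = 6*(4*(-8/303))/5 = (6/5)*(-32/303) = -64/505)
(42*G(7, -5))*H(6) = (42*(-64/505))*6 = -2688/505*6 = -16128/505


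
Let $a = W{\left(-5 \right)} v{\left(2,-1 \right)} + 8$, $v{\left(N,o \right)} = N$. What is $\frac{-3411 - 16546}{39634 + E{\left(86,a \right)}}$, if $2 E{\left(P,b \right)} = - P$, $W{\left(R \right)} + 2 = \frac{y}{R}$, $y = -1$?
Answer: $- \frac{19957}{39591} \approx -0.50408$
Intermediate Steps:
$W{\left(R \right)} = -2 - \frac{1}{R}$
$a = \frac{22}{5}$ ($a = \left(-2 - \frac{1}{-5}\right) 2 + 8 = \left(-2 - - \frac{1}{5}\right) 2 + 8 = \left(-2 + \frac{1}{5}\right) 2 + 8 = \left(- \frac{9}{5}\right) 2 + 8 = - \frac{18}{5} + 8 = \frac{22}{5} \approx 4.4$)
$E{\left(P,b \right)} = - \frac{P}{2}$ ($E{\left(P,b \right)} = \frac{\left(-1\right) P}{2} = - \frac{P}{2}$)
$\frac{-3411 - 16546}{39634 + E{\left(86,a \right)}} = \frac{-3411 - 16546}{39634 - 43} = - \frac{19957}{39634 - 43} = - \frac{19957}{39591}$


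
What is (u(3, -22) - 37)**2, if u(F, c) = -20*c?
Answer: 162409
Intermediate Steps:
(u(3, -22) - 37)**2 = (-20*(-22) - 37)**2 = (440 - 37)**2 = 403**2 = 162409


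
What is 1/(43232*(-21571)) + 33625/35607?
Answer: 2850658632763/3018688536864 ≈ 0.94434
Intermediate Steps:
1/(43232*(-21571)) + 33625/35607 = (1/43232)*(-1/21571) + 33625*(1/35607) = -1/932557472 + 33625/35607 = 2850658632763/3018688536864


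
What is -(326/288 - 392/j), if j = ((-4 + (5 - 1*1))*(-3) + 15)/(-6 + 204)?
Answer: 3724753/720 ≈ 5173.3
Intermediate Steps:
j = 5/66 (j = ((-4 + (5 - 1))*(-3) + 15)/198 = ((-4 + 4)*(-3) + 15)*(1/198) = (0*(-3) + 15)*(1/198) = (0 + 15)*(1/198) = 15*(1/198) = 5/66 ≈ 0.075758)
-(326/288 - 392/j) = -(326/288 - 392/5/66) = -(326*(1/288) - 392*66/5) = -(163/144 - 25872/5) = -1*(-3724753/720) = 3724753/720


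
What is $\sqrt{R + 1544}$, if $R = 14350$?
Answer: $3 \sqrt{1766} \approx 126.07$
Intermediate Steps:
$\sqrt{R + 1544} = \sqrt{14350 + 1544} = \sqrt{15894} = 3 \sqrt{1766}$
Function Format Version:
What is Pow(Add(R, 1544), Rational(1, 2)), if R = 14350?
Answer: Mul(3, Pow(1766, Rational(1, 2))) ≈ 126.07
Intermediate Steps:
Pow(Add(R, 1544), Rational(1, 2)) = Pow(Add(14350, 1544), Rational(1, 2)) = Pow(15894, Rational(1, 2)) = Mul(3, Pow(1766, Rational(1, 2)))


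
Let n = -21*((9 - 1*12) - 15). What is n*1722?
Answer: 650916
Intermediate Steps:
n = 378 (n = -21*((9 - 12) - 15) = -21*(-3 - 15) = -21*(-18) = 378)
n*1722 = 378*1722 = 650916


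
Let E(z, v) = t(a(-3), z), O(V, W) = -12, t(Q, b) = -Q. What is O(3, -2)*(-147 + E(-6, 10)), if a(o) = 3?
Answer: 1800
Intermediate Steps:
E(z, v) = -3 (E(z, v) = -1*3 = -3)
O(3, -2)*(-147 + E(-6, 10)) = -12*(-147 - 3) = -12*(-150) = 1800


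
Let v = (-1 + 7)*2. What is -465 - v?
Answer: -477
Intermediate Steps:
v = 12 (v = 6*2 = 12)
-465 - v = -465 - 1*12 = -465 - 12 = -477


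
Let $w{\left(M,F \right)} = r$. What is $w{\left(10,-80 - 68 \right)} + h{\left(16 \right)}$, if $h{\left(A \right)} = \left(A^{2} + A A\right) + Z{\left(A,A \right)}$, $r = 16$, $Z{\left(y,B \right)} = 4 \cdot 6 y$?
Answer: $912$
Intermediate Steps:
$Z{\left(y,B \right)} = 24 y$
$w{\left(M,F \right)} = 16$
$h{\left(A \right)} = 2 A^{2} + 24 A$ ($h{\left(A \right)} = \left(A^{2} + A A\right) + 24 A = \left(A^{2} + A^{2}\right) + 24 A = 2 A^{2} + 24 A$)
$w{\left(10,-80 - 68 \right)} + h{\left(16 \right)} = 16 + 2 \cdot 16 \left(12 + 16\right) = 16 + 2 \cdot 16 \cdot 28 = 16 + 896 = 912$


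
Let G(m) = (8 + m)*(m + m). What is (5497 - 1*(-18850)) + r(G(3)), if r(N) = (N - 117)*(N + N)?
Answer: 17615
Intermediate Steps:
G(m) = 2*m*(8 + m) (G(m) = (8 + m)*(2*m) = 2*m*(8 + m))
r(N) = 2*N*(-117 + N) (r(N) = (-117 + N)*(2*N) = 2*N*(-117 + N))
(5497 - 1*(-18850)) + r(G(3)) = (5497 - 1*(-18850)) + 2*(2*3*(8 + 3))*(-117 + 2*3*(8 + 3)) = (5497 + 18850) + 2*(2*3*11)*(-117 + 2*3*11) = 24347 + 2*66*(-117 + 66) = 24347 + 2*66*(-51) = 24347 - 6732 = 17615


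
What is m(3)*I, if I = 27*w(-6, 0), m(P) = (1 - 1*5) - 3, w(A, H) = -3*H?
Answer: 0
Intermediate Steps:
m(P) = -7 (m(P) = (1 - 5) - 3 = -4 - 3 = -7)
I = 0 (I = 27*(-3*0) = 27*0 = 0)
m(3)*I = -7*0 = 0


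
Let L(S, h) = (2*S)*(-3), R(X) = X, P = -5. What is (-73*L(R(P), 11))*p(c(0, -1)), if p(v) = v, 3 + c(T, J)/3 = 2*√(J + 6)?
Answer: 19710 - 13140*√5 ≈ -9671.9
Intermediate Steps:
c(T, J) = -9 + 6*√(6 + J) (c(T, J) = -9 + 3*(2*√(J + 6)) = -9 + 3*(2*√(6 + J)) = -9 + 6*√(6 + J))
L(S, h) = -6*S
(-73*L(R(P), 11))*p(c(0, -1)) = (-(-438)*(-5))*(-9 + 6*√(6 - 1)) = (-73*30)*(-9 + 6*√5) = -2190*(-9 + 6*√5) = 19710 - 13140*√5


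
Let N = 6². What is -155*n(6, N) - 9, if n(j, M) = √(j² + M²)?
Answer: -9 - 930*√37 ≈ -5666.0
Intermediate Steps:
N = 36
n(j, M) = √(M² + j²)
-155*n(6, N) - 9 = -155*√(36² + 6²) - 9 = -155*√(1296 + 36) - 9 = -930*√37 - 9 = -9 - 930*√37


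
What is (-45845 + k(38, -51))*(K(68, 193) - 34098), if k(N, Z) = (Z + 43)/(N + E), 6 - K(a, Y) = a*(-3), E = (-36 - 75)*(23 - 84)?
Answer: 10578431077344/6809 ≈ 1.5536e+9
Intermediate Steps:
E = 6771 (E = -111*(-61) = 6771)
K(a, Y) = 6 + 3*a (K(a, Y) = 6 - a*(-3) = 6 - (-3)*a = 6 + 3*a)
k(N, Z) = (43 + Z)/(6771 + N) (k(N, Z) = (Z + 43)/(N + 6771) = (43 + Z)/(6771 + N))
(-45845 + k(38, -51))*(K(68, 193) - 34098) = (-45845 + (43 - 51)/(6771 + 38))*((6 + 3*68) - 34098) = (-45845 - 8/6809)*((6 + 204) - 34098) = (-45845 + (1/6809)*(-8))*(210 - 34098) = (-45845 - 8/6809)*(-33888) = -312158613/6809*(-33888) = 10578431077344/6809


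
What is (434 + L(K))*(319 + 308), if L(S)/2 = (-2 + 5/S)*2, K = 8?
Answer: 537339/2 ≈ 2.6867e+5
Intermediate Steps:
L(S) = -8 + 20/S (L(S) = 2*((-2 + 5/S)*2) = 2*(-4 + 10/S) = -8 + 20/S)
(434 + L(K))*(319 + 308) = (434 + (-8 + 20/8))*(319 + 308) = (434 + (-8 + 20*(⅛)))*627 = (434 + (-8 + 5/2))*627 = (434 - 11/2)*627 = (857/2)*627 = 537339/2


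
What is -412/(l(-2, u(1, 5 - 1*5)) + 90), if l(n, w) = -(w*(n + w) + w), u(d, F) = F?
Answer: -206/45 ≈ -4.5778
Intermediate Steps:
l(n, w) = -w - w*(n + w) (l(n, w) = -(w + w*(n + w)) = -w - w*(n + w))
-412/(l(-2, u(1, 5 - 1*5)) + 90) = -412/(-(5 - 1*5)*(1 - 2 + (5 - 1*5)) + 90) = -412/(-(5 - 5)*(1 - 2 + (5 - 5)) + 90) = -412/(-1*0*(1 - 2 + 0) + 90) = -412/(-1*0*(-1) + 90) = -412/(0 + 90) = -412/90 = -412*1/90 = -206/45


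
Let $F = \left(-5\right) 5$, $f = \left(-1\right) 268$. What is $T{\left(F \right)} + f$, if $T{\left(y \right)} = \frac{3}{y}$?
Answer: $- \frac{6703}{25} \approx -268.12$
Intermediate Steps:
$f = -268$
$F = -25$
$T{\left(F \right)} + f = \frac{3}{-25} - 268 = 3 \left(- \frac{1}{25}\right) - 268 = - \frac{3}{25} - 268 = - \frac{6703}{25}$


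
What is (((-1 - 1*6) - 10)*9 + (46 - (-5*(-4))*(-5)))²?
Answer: 49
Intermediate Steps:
(((-1 - 1*6) - 10)*9 + (46 - (-5*(-4))*(-5)))² = (((-1 - 6) - 10)*9 + (46 - 20*(-5)))² = ((-7 - 10)*9 + (46 - 1*(-100)))² = (-17*9 + (46 + 100))² = (-153 + 146)² = (-7)² = 49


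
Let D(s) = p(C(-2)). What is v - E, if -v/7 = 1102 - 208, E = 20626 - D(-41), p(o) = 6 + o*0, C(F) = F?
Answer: -26878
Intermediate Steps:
p(o) = 6 (p(o) = 6 + 0 = 6)
D(s) = 6
E = 20620 (E = 20626 - 1*6 = 20626 - 6 = 20620)
v = -6258 (v = -7*(1102 - 208) = -7*894 = -6258)
v - E = -6258 - 1*20620 = -6258 - 20620 = -26878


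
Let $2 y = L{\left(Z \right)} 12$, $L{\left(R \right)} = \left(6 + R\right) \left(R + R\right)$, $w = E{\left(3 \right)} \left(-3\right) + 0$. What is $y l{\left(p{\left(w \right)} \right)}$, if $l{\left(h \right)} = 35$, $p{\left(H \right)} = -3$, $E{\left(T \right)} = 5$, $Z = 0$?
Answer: $0$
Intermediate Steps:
$w = -15$ ($w = 5 \left(-3\right) + 0 = -15 + 0 = -15$)
$L{\left(R \right)} = 2 R \left(6 + R\right)$ ($L{\left(R \right)} = \left(6 + R\right) 2 R = 2 R \left(6 + R\right)$)
$y = 0$ ($y = \frac{2 \cdot 0 \left(6 + 0\right) 12}{2} = \frac{2 \cdot 0 \cdot 6 \cdot 12}{2} = \frac{0 \cdot 12}{2} = \frac{1}{2} \cdot 0 = 0$)
$y l{\left(p{\left(w \right)} \right)} = 0 \cdot 35 = 0$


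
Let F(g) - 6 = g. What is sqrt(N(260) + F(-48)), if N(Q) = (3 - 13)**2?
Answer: sqrt(58) ≈ 7.6158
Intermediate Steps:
N(Q) = 100 (N(Q) = (-10)**2 = 100)
F(g) = 6 + g
sqrt(N(260) + F(-48)) = sqrt(100 + (6 - 48)) = sqrt(100 - 42) = sqrt(58)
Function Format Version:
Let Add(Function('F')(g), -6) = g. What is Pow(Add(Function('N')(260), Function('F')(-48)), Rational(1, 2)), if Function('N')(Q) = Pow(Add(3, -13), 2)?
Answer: Pow(58, Rational(1, 2)) ≈ 7.6158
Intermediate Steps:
Function('N')(Q) = 100 (Function('N')(Q) = Pow(-10, 2) = 100)
Function('F')(g) = Add(6, g)
Pow(Add(Function('N')(260), Function('F')(-48)), Rational(1, 2)) = Pow(Add(100, Add(6, -48)), Rational(1, 2)) = Pow(Add(100, -42), Rational(1, 2)) = Pow(58, Rational(1, 2))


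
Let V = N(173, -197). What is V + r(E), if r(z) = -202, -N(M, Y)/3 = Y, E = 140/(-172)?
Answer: 389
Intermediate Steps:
E = -35/43 (E = 140*(-1/172) = -35/43 ≈ -0.81395)
N(M, Y) = -3*Y
V = 591 (V = -3*(-197) = 591)
V + r(E) = 591 - 202 = 389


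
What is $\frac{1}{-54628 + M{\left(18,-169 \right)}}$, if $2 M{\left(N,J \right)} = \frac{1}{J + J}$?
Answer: $- \frac{676}{36928529} \approx -1.8306 \cdot 10^{-5}$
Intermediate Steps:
$M{\left(N,J \right)} = \frac{1}{4 J}$ ($M{\left(N,J \right)} = \frac{1}{2 \left(J + J\right)} = \frac{1}{2 \cdot 2 J} = \frac{\frac{1}{2} \frac{1}{J}}{2} = \frac{1}{4 J}$)
$\frac{1}{-54628 + M{\left(18,-169 \right)}} = \frac{1}{-54628 + \frac{1}{4 \left(-169\right)}} = \frac{1}{-54628 + \frac{1}{4} \left(- \frac{1}{169}\right)} = \frac{1}{-54628 - \frac{1}{676}} = \frac{1}{- \frac{36928529}{676}} = - \frac{676}{36928529}$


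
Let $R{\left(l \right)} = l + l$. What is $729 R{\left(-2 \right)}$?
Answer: $-2916$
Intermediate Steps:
$R{\left(l \right)} = 2 l$
$729 R{\left(-2 \right)} = 729 \cdot 2 \left(-2\right) = 729 \left(-4\right) = -2916$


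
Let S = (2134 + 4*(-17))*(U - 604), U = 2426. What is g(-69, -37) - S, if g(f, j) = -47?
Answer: -3764299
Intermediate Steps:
S = 3764252 (S = (2134 + 4*(-17))*(2426 - 604) = (2134 - 68)*1822 = 2066*1822 = 3764252)
g(-69, -37) - S = -47 - 1*3764252 = -47 - 3764252 = -3764299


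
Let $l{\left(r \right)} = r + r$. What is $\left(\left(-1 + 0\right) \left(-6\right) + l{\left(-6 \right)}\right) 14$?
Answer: $-84$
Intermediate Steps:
$l{\left(r \right)} = 2 r$
$\left(\left(-1 + 0\right) \left(-6\right) + l{\left(-6 \right)}\right) 14 = \left(\left(-1 + 0\right) \left(-6\right) + 2 \left(-6\right)\right) 14 = \left(\left(-1\right) \left(-6\right) - 12\right) 14 = \left(6 - 12\right) 14 = \left(-6\right) 14 = -84$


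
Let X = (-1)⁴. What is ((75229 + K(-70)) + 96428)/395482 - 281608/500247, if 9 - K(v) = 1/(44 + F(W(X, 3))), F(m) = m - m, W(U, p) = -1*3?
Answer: -101982019693/791354736216 ≈ -0.12887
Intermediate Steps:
X = 1
W(U, p) = -3
F(m) = 0
K(v) = 395/44 (K(v) = 9 - 1/(44 + 0) = 9 - 1/44 = 395/44)
((75229 + K(-70)) + 96428)/395482 - 281608/500247 = ((75229 + 395/44) + 96428)/395482 - 281608/500247 = (3310471/44 + 96428)*(1/395482) - 281608*1/500247 = (7553303/44)*(1/395482) - 281608/500247 = 7553303/17401208 - 281608/500247 = -101982019693/791354736216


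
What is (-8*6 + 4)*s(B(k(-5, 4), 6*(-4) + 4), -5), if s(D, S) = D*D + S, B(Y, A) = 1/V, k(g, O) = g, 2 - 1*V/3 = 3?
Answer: 1936/9 ≈ 215.11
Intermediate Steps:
V = -3 (V = 6 - 3*3 = 6 - 9 = -3)
B(Y, A) = -⅓ (B(Y, A) = 1/(-3) = -⅓)
s(D, S) = S + D² (s(D, S) = D² + S = S + D²)
(-8*6 + 4)*s(B(k(-5, 4), 6*(-4) + 4), -5) = (-8*6 + 4)*(-5 + (-⅓)²) = (-48 + 4)*(-5 + ⅑) = -44*(-44/9) = 1936/9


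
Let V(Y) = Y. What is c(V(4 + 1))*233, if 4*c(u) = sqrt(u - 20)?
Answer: 233*I*sqrt(15)/4 ≈ 225.6*I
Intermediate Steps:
c(u) = sqrt(-20 + u)/4 (c(u) = sqrt(u - 20)/4 = sqrt(-20 + u)/4)
c(V(4 + 1))*233 = (sqrt(-20 + (4 + 1))/4)*233 = (sqrt(-20 + 5)/4)*233 = (sqrt(-15)/4)*233 = ((I*sqrt(15))/4)*233 = (I*sqrt(15)/4)*233 = 233*I*sqrt(15)/4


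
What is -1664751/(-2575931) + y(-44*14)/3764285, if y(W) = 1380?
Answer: 1254030400563/1939307684867 ≈ 0.64664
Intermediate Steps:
-1664751/(-2575931) + y(-44*14)/3764285 = -1664751/(-2575931) + 1380/3764285 = -1664751*(-1/2575931) + 1380*(1/3764285) = 1664751/2575931 + 276/752857 = 1254030400563/1939307684867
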